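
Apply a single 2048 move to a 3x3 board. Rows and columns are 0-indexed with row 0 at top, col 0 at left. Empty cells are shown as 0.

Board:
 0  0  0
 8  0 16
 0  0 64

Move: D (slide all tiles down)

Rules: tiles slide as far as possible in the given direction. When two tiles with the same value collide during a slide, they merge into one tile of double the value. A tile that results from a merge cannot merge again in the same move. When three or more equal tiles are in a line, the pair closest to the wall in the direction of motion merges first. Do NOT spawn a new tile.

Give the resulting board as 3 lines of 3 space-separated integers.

Slide down:
col 0: [0, 8, 0] -> [0, 0, 8]
col 1: [0, 0, 0] -> [0, 0, 0]
col 2: [0, 16, 64] -> [0, 16, 64]

Answer:  0  0  0
 0  0 16
 8  0 64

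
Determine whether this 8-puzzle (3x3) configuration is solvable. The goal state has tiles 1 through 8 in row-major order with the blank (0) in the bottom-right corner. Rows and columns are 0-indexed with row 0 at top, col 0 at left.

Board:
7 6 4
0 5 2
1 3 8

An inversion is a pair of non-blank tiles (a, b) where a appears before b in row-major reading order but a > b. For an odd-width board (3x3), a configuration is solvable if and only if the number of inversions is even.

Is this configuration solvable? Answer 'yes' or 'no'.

Inversions (pairs i<j in row-major order where tile[i] > tile[j] > 0): 18
18 is even, so the puzzle is solvable.

Answer: yes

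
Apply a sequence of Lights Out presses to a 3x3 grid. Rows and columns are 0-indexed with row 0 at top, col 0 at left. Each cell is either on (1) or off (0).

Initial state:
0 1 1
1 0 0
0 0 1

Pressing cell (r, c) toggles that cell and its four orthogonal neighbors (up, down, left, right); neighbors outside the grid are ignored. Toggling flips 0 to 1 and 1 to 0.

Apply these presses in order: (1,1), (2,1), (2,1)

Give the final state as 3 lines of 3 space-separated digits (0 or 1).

After press 1 at (1,1):
0 0 1
0 1 1
0 1 1

After press 2 at (2,1):
0 0 1
0 0 1
1 0 0

After press 3 at (2,1):
0 0 1
0 1 1
0 1 1

Answer: 0 0 1
0 1 1
0 1 1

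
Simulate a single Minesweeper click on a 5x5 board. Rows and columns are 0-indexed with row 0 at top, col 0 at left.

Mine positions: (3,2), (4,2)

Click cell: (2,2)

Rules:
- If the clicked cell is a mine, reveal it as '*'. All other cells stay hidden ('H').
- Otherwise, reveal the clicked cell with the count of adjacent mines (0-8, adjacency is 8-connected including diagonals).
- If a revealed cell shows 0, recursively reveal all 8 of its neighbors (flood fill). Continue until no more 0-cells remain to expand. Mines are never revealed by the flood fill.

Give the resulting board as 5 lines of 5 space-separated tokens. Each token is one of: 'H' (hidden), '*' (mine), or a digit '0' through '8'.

H H H H H
H H H H H
H H 1 H H
H H H H H
H H H H H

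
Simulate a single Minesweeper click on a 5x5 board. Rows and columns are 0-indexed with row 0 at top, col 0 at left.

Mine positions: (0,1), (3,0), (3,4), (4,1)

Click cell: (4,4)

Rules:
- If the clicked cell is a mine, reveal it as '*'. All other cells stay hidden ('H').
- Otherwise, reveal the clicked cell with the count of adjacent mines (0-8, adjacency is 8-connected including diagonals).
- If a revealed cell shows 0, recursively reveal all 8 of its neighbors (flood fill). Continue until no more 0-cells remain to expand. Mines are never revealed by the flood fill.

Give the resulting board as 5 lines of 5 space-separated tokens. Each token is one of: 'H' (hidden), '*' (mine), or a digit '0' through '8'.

H H H H H
H H H H H
H H H H H
H H H H H
H H H H 1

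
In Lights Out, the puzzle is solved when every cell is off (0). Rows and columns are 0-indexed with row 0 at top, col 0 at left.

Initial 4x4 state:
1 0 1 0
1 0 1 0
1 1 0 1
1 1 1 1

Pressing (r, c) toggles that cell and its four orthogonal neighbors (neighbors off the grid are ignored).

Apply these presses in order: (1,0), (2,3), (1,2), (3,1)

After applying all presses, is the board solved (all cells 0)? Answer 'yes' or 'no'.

After press 1 at (1,0):
0 0 1 0
0 1 1 0
0 1 0 1
1 1 1 1

After press 2 at (2,3):
0 0 1 0
0 1 1 1
0 1 1 0
1 1 1 0

After press 3 at (1,2):
0 0 0 0
0 0 0 0
0 1 0 0
1 1 1 0

After press 4 at (3,1):
0 0 0 0
0 0 0 0
0 0 0 0
0 0 0 0

Lights still on: 0

Answer: yes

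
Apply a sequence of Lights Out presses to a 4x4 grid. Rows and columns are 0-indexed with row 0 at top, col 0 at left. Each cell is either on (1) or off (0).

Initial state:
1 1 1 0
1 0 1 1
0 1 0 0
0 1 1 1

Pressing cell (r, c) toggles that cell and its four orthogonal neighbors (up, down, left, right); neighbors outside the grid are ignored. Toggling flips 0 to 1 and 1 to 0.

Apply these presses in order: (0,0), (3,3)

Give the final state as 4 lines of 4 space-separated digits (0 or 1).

After press 1 at (0,0):
0 0 1 0
0 0 1 1
0 1 0 0
0 1 1 1

After press 2 at (3,3):
0 0 1 0
0 0 1 1
0 1 0 1
0 1 0 0

Answer: 0 0 1 0
0 0 1 1
0 1 0 1
0 1 0 0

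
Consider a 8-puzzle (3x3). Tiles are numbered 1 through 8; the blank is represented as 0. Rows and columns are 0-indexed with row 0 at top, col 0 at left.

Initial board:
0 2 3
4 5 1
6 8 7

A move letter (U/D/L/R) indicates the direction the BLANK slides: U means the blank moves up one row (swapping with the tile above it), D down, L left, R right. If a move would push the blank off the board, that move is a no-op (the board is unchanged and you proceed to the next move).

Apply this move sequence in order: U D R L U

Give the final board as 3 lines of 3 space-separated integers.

Answer: 0 2 3
4 5 1
6 8 7

Derivation:
After move 1 (U):
0 2 3
4 5 1
6 8 7

After move 2 (D):
4 2 3
0 5 1
6 8 7

After move 3 (R):
4 2 3
5 0 1
6 8 7

After move 4 (L):
4 2 3
0 5 1
6 8 7

After move 5 (U):
0 2 3
4 5 1
6 8 7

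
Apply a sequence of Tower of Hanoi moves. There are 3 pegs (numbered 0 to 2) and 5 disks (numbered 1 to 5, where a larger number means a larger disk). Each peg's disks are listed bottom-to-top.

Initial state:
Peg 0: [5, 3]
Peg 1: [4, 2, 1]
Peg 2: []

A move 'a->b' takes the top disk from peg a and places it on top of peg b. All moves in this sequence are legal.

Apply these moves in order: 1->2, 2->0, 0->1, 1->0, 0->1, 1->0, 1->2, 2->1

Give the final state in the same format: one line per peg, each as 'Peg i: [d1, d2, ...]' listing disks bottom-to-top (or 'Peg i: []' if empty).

Answer: Peg 0: [5, 3, 1]
Peg 1: [4, 2]
Peg 2: []

Derivation:
After move 1 (1->2):
Peg 0: [5, 3]
Peg 1: [4, 2]
Peg 2: [1]

After move 2 (2->0):
Peg 0: [5, 3, 1]
Peg 1: [4, 2]
Peg 2: []

After move 3 (0->1):
Peg 0: [5, 3]
Peg 1: [4, 2, 1]
Peg 2: []

After move 4 (1->0):
Peg 0: [5, 3, 1]
Peg 1: [4, 2]
Peg 2: []

After move 5 (0->1):
Peg 0: [5, 3]
Peg 1: [4, 2, 1]
Peg 2: []

After move 6 (1->0):
Peg 0: [5, 3, 1]
Peg 1: [4, 2]
Peg 2: []

After move 7 (1->2):
Peg 0: [5, 3, 1]
Peg 1: [4]
Peg 2: [2]

After move 8 (2->1):
Peg 0: [5, 3, 1]
Peg 1: [4, 2]
Peg 2: []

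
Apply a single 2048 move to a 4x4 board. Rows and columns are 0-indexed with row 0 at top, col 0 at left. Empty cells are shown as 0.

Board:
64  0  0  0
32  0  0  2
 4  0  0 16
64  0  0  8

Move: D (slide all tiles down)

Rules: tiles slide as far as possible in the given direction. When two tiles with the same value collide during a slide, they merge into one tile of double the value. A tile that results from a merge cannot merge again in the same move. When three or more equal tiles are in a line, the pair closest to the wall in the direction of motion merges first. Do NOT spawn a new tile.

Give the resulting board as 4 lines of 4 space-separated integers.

Answer: 64  0  0  0
32  0  0  2
 4  0  0 16
64  0  0  8

Derivation:
Slide down:
col 0: [64, 32, 4, 64] -> [64, 32, 4, 64]
col 1: [0, 0, 0, 0] -> [0, 0, 0, 0]
col 2: [0, 0, 0, 0] -> [0, 0, 0, 0]
col 3: [0, 2, 16, 8] -> [0, 2, 16, 8]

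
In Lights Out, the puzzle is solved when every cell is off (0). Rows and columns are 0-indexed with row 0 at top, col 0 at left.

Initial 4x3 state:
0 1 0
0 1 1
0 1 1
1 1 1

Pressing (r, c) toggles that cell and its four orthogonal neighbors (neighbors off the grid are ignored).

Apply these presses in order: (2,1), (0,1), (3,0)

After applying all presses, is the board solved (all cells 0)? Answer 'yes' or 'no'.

After press 1 at (2,1):
0 1 0
0 0 1
1 0 0
1 0 1

After press 2 at (0,1):
1 0 1
0 1 1
1 0 0
1 0 1

After press 3 at (3,0):
1 0 1
0 1 1
0 0 0
0 1 1

Lights still on: 6

Answer: no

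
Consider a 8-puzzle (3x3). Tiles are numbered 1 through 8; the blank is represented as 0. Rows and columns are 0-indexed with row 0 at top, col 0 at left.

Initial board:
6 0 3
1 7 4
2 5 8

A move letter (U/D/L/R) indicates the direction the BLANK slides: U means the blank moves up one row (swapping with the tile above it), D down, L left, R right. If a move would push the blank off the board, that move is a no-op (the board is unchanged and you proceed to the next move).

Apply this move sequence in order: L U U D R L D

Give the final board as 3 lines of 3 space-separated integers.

Answer: 1 6 3
2 7 4
0 5 8

Derivation:
After move 1 (L):
0 6 3
1 7 4
2 5 8

After move 2 (U):
0 6 3
1 7 4
2 5 8

After move 3 (U):
0 6 3
1 7 4
2 5 8

After move 4 (D):
1 6 3
0 7 4
2 5 8

After move 5 (R):
1 6 3
7 0 4
2 5 8

After move 6 (L):
1 6 3
0 7 4
2 5 8

After move 7 (D):
1 6 3
2 7 4
0 5 8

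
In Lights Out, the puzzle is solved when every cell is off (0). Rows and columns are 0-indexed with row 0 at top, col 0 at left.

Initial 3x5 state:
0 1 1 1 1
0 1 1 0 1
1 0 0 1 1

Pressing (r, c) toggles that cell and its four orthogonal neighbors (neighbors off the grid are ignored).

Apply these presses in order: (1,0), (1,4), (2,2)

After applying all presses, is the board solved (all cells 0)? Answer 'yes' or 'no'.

After press 1 at (1,0):
1 1 1 1 1
1 0 1 0 1
0 0 0 1 1

After press 2 at (1,4):
1 1 1 1 0
1 0 1 1 0
0 0 0 1 0

After press 3 at (2,2):
1 1 1 1 0
1 0 0 1 0
0 1 1 0 0

Lights still on: 8

Answer: no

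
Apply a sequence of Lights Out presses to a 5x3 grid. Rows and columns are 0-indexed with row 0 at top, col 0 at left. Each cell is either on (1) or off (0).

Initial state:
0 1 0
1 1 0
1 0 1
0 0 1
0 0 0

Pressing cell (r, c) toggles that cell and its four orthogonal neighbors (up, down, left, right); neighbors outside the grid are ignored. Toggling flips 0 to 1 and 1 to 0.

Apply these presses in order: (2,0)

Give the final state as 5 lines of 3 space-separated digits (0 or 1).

After press 1 at (2,0):
0 1 0
0 1 0
0 1 1
1 0 1
0 0 0

Answer: 0 1 0
0 1 0
0 1 1
1 0 1
0 0 0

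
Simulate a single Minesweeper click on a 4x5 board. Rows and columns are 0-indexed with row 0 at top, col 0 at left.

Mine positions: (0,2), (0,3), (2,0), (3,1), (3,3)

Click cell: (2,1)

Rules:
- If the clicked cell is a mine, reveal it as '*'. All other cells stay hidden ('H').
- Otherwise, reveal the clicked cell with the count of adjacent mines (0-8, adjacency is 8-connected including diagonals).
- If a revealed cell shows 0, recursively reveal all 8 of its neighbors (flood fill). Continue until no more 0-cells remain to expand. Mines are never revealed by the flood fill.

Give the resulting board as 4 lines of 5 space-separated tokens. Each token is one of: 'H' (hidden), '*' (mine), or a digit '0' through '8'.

H H H H H
H H H H H
H 2 H H H
H H H H H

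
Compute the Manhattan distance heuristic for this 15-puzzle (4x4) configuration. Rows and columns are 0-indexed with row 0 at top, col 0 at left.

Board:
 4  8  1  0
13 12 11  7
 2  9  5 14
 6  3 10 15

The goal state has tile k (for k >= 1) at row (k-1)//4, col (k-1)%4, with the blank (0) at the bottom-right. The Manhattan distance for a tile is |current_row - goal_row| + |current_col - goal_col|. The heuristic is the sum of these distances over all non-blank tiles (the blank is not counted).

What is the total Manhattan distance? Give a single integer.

Answer: 35

Derivation:
Tile 4: (0,0)->(0,3) = 3
Tile 8: (0,1)->(1,3) = 3
Tile 1: (0,2)->(0,0) = 2
Tile 13: (1,0)->(3,0) = 2
Tile 12: (1,1)->(2,3) = 3
Tile 11: (1,2)->(2,2) = 1
Tile 7: (1,3)->(1,2) = 1
Tile 2: (2,0)->(0,1) = 3
Tile 9: (2,1)->(2,0) = 1
Tile 5: (2,2)->(1,0) = 3
Tile 14: (2,3)->(3,1) = 3
Tile 6: (3,0)->(1,1) = 3
Tile 3: (3,1)->(0,2) = 4
Tile 10: (3,2)->(2,1) = 2
Tile 15: (3,3)->(3,2) = 1
Sum: 3 + 3 + 2 + 2 + 3 + 1 + 1 + 3 + 1 + 3 + 3 + 3 + 4 + 2 + 1 = 35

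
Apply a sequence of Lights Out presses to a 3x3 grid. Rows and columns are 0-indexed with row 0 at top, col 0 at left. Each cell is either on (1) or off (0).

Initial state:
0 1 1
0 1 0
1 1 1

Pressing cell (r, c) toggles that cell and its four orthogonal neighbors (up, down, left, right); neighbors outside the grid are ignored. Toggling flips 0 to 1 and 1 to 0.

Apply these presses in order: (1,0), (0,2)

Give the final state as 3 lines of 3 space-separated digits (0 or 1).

After press 1 at (1,0):
1 1 1
1 0 0
0 1 1

After press 2 at (0,2):
1 0 0
1 0 1
0 1 1

Answer: 1 0 0
1 0 1
0 1 1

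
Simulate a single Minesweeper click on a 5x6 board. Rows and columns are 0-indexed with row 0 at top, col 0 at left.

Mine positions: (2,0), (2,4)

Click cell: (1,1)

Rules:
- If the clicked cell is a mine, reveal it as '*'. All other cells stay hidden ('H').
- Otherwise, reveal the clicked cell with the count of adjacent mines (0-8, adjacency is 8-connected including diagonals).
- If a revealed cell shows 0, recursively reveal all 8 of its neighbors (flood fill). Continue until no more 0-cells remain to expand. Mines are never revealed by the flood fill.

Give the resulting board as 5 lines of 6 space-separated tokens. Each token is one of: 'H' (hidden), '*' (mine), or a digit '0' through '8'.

H H H H H H
H 1 H H H H
H H H H H H
H H H H H H
H H H H H H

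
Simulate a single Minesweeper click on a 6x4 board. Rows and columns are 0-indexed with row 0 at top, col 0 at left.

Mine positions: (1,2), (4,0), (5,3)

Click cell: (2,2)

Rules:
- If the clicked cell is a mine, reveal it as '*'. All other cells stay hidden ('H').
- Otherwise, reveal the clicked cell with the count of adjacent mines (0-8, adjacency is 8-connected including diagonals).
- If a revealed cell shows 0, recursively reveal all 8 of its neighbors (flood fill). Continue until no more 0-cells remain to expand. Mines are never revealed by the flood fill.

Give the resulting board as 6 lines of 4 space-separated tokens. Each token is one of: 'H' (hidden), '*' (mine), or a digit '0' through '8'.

H H H H
H H H H
H H 1 H
H H H H
H H H H
H H H H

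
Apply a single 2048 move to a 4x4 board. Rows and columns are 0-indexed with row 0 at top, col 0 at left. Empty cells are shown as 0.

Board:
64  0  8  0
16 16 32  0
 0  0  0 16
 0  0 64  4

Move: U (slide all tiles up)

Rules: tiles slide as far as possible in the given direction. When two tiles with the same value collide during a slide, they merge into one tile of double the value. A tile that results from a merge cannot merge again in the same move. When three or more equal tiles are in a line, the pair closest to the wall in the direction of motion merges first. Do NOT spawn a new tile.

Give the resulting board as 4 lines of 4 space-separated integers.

Slide up:
col 0: [64, 16, 0, 0] -> [64, 16, 0, 0]
col 1: [0, 16, 0, 0] -> [16, 0, 0, 0]
col 2: [8, 32, 0, 64] -> [8, 32, 64, 0]
col 3: [0, 0, 16, 4] -> [16, 4, 0, 0]

Answer: 64 16  8 16
16  0 32  4
 0  0 64  0
 0  0  0  0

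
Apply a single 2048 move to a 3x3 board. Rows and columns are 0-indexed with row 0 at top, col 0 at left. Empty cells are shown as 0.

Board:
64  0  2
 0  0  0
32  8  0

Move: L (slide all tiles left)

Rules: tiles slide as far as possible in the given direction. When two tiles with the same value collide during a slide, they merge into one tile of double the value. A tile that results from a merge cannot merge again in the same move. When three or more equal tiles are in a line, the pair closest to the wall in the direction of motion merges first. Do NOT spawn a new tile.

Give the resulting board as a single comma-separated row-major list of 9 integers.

Slide left:
row 0: [64, 0, 2] -> [64, 2, 0]
row 1: [0, 0, 0] -> [0, 0, 0]
row 2: [32, 8, 0] -> [32, 8, 0]

Answer: 64, 2, 0, 0, 0, 0, 32, 8, 0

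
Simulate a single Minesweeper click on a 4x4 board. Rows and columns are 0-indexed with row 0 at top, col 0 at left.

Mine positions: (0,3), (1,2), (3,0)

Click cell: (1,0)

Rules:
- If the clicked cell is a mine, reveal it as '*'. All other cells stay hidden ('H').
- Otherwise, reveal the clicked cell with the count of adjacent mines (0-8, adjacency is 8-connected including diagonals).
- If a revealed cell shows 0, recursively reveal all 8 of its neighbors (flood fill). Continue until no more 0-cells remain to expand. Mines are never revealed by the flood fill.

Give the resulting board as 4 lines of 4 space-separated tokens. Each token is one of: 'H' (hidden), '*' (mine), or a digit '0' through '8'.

0 1 H H
0 1 H H
1 2 H H
H H H H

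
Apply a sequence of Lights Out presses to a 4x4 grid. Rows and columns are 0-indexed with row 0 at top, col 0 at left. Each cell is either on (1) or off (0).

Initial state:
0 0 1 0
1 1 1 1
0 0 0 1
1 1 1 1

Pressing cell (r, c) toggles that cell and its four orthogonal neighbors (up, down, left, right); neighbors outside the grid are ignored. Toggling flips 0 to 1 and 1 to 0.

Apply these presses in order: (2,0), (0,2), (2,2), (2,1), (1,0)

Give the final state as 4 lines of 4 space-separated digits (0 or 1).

After press 1 at (2,0):
0 0 1 0
0 1 1 1
1 1 0 1
0 1 1 1

After press 2 at (0,2):
0 1 0 1
0 1 0 1
1 1 0 1
0 1 1 1

After press 3 at (2,2):
0 1 0 1
0 1 1 1
1 0 1 0
0 1 0 1

After press 4 at (2,1):
0 1 0 1
0 0 1 1
0 1 0 0
0 0 0 1

After press 5 at (1,0):
1 1 0 1
1 1 1 1
1 1 0 0
0 0 0 1

Answer: 1 1 0 1
1 1 1 1
1 1 0 0
0 0 0 1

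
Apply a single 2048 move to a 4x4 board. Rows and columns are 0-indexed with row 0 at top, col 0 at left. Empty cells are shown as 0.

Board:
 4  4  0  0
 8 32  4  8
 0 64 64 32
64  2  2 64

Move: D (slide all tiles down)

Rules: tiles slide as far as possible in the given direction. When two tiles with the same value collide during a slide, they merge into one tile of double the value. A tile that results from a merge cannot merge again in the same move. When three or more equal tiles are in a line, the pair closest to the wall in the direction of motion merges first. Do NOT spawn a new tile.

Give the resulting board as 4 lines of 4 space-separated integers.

Slide down:
col 0: [4, 8, 0, 64] -> [0, 4, 8, 64]
col 1: [4, 32, 64, 2] -> [4, 32, 64, 2]
col 2: [0, 4, 64, 2] -> [0, 4, 64, 2]
col 3: [0, 8, 32, 64] -> [0, 8, 32, 64]

Answer:  0  4  0  0
 4 32  4  8
 8 64 64 32
64  2  2 64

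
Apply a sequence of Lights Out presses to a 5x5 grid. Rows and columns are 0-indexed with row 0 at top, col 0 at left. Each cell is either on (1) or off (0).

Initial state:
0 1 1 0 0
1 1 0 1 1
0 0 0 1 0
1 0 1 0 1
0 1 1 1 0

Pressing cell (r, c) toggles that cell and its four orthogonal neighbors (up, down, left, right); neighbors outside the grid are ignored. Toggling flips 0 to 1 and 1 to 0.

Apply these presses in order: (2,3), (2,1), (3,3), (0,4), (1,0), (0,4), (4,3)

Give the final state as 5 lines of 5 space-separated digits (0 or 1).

Answer: 1 1 1 0 0
0 1 0 0 1
0 1 0 1 1
1 1 0 1 0
0 1 0 1 1

Derivation:
After press 1 at (2,3):
0 1 1 0 0
1 1 0 0 1
0 0 1 0 1
1 0 1 1 1
0 1 1 1 0

After press 2 at (2,1):
0 1 1 0 0
1 0 0 0 1
1 1 0 0 1
1 1 1 1 1
0 1 1 1 0

After press 3 at (3,3):
0 1 1 0 0
1 0 0 0 1
1 1 0 1 1
1 1 0 0 0
0 1 1 0 0

After press 4 at (0,4):
0 1 1 1 1
1 0 0 0 0
1 1 0 1 1
1 1 0 0 0
0 1 1 0 0

After press 5 at (1,0):
1 1 1 1 1
0 1 0 0 0
0 1 0 1 1
1 1 0 0 0
0 1 1 0 0

After press 6 at (0,4):
1 1 1 0 0
0 1 0 0 1
0 1 0 1 1
1 1 0 0 0
0 1 1 0 0

After press 7 at (4,3):
1 1 1 0 0
0 1 0 0 1
0 1 0 1 1
1 1 0 1 0
0 1 0 1 1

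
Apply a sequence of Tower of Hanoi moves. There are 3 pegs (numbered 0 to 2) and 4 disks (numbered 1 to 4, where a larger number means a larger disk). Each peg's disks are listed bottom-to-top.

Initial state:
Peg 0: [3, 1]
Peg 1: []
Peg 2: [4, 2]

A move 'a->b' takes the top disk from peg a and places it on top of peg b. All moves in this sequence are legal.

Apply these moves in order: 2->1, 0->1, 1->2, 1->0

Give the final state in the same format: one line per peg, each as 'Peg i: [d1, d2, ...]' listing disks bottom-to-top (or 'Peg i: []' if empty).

Answer: Peg 0: [3, 2]
Peg 1: []
Peg 2: [4, 1]

Derivation:
After move 1 (2->1):
Peg 0: [3, 1]
Peg 1: [2]
Peg 2: [4]

After move 2 (0->1):
Peg 0: [3]
Peg 1: [2, 1]
Peg 2: [4]

After move 3 (1->2):
Peg 0: [3]
Peg 1: [2]
Peg 2: [4, 1]

After move 4 (1->0):
Peg 0: [3, 2]
Peg 1: []
Peg 2: [4, 1]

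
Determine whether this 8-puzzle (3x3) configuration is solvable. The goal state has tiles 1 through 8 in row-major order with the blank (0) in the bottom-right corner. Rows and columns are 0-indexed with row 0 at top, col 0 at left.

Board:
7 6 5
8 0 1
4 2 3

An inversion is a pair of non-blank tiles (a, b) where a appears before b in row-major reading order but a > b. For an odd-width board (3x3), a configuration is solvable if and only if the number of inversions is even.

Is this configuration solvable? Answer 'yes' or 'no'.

Answer: no

Derivation:
Inversions (pairs i<j in row-major order where tile[i] > tile[j] > 0): 21
21 is odd, so the puzzle is not solvable.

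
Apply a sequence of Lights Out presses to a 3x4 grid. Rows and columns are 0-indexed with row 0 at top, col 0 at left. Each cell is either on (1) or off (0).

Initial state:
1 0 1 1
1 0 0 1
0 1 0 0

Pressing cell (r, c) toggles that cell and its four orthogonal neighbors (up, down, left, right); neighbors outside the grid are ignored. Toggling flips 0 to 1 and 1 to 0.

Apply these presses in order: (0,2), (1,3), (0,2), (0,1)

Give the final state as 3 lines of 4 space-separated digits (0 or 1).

Answer: 0 1 0 0
1 1 1 0
0 1 0 1

Derivation:
After press 1 at (0,2):
1 1 0 0
1 0 1 1
0 1 0 0

After press 2 at (1,3):
1 1 0 1
1 0 0 0
0 1 0 1

After press 3 at (0,2):
1 0 1 0
1 0 1 0
0 1 0 1

After press 4 at (0,1):
0 1 0 0
1 1 1 0
0 1 0 1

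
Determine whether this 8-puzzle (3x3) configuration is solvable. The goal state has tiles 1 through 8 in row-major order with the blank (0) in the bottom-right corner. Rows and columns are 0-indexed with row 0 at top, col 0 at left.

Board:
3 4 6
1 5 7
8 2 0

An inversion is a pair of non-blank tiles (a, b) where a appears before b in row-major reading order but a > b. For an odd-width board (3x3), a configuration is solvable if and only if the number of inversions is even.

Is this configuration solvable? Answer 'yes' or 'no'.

Inversions (pairs i<j in row-major order where tile[i] > tile[j] > 0): 10
10 is even, so the puzzle is solvable.

Answer: yes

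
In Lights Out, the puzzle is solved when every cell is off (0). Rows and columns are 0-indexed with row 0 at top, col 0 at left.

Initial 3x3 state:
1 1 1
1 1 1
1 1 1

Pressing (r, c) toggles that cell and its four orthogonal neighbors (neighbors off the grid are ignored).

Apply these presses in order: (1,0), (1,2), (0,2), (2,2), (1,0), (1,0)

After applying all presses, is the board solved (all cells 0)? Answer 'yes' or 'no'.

After press 1 at (1,0):
0 1 1
0 0 1
0 1 1

After press 2 at (1,2):
0 1 0
0 1 0
0 1 0

After press 3 at (0,2):
0 0 1
0 1 1
0 1 0

After press 4 at (2,2):
0 0 1
0 1 0
0 0 1

After press 5 at (1,0):
1 0 1
1 0 0
1 0 1

After press 6 at (1,0):
0 0 1
0 1 0
0 0 1

Lights still on: 3

Answer: no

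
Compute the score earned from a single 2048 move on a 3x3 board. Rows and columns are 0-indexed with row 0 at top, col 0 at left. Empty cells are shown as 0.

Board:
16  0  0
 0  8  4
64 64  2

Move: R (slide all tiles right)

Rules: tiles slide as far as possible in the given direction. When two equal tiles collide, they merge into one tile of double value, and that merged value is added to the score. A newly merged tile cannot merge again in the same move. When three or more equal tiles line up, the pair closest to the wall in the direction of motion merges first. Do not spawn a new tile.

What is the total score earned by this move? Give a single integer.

Slide right:
row 0: [16, 0, 0] -> [0, 0, 16]  score +0 (running 0)
row 1: [0, 8, 4] -> [0, 8, 4]  score +0 (running 0)
row 2: [64, 64, 2] -> [0, 128, 2]  score +128 (running 128)
Board after move:
  0   0  16
  0   8   4
  0 128   2

Answer: 128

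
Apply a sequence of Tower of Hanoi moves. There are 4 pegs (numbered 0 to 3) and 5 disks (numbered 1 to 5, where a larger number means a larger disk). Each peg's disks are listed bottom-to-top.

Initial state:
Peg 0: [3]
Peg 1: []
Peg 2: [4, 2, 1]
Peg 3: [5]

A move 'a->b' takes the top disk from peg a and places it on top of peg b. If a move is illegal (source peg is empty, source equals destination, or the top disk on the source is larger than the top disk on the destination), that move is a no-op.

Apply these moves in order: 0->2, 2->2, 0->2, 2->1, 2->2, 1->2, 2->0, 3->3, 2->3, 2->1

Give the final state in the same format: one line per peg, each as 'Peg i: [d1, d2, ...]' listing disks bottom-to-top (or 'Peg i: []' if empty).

After move 1 (0->2):
Peg 0: [3]
Peg 1: []
Peg 2: [4, 2, 1]
Peg 3: [5]

After move 2 (2->2):
Peg 0: [3]
Peg 1: []
Peg 2: [4, 2, 1]
Peg 3: [5]

After move 3 (0->2):
Peg 0: [3]
Peg 1: []
Peg 2: [4, 2, 1]
Peg 3: [5]

After move 4 (2->1):
Peg 0: [3]
Peg 1: [1]
Peg 2: [4, 2]
Peg 3: [5]

After move 5 (2->2):
Peg 0: [3]
Peg 1: [1]
Peg 2: [4, 2]
Peg 3: [5]

After move 6 (1->2):
Peg 0: [3]
Peg 1: []
Peg 2: [4, 2, 1]
Peg 3: [5]

After move 7 (2->0):
Peg 0: [3, 1]
Peg 1: []
Peg 2: [4, 2]
Peg 3: [5]

After move 8 (3->3):
Peg 0: [3, 1]
Peg 1: []
Peg 2: [4, 2]
Peg 3: [5]

After move 9 (2->3):
Peg 0: [3, 1]
Peg 1: []
Peg 2: [4]
Peg 3: [5, 2]

After move 10 (2->1):
Peg 0: [3, 1]
Peg 1: [4]
Peg 2: []
Peg 3: [5, 2]

Answer: Peg 0: [3, 1]
Peg 1: [4]
Peg 2: []
Peg 3: [5, 2]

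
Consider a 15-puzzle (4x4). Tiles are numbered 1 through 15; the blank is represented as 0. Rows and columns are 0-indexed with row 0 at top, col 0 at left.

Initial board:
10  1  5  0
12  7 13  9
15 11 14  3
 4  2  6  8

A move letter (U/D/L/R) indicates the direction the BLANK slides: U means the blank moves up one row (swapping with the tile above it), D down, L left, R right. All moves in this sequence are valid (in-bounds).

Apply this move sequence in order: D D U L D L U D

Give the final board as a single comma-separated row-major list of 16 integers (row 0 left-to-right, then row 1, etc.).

Answer: 10, 1, 5, 9, 12, 7, 14, 13, 15, 0, 11, 3, 4, 2, 6, 8

Derivation:
After move 1 (D):
10  1  5  9
12  7 13  0
15 11 14  3
 4  2  6  8

After move 2 (D):
10  1  5  9
12  7 13  3
15 11 14  0
 4  2  6  8

After move 3 (U):
10  1  5  9
12  7 13  0
15 11 14  3
 4  2  6  8

After move 4 (L):
10  1  5  9
12  7  0 13
15 11 14  3
 4  2  6  8

After move 5 (D):
10  1  5  9
12  7 14 13
15 11  0  3
 4  2  6  8

After move 6 (L):
10  1  5  9
12  7 14 13
15  0 11  3
 4  2  6  8

After move 7 (U):
10  1  5  9
12  0 14 13
15  7 11  3
 4  2  6  8

After move 8 (D):
10  1  5  9
12  7 14 13
15  0 11  3
 4  2  6  8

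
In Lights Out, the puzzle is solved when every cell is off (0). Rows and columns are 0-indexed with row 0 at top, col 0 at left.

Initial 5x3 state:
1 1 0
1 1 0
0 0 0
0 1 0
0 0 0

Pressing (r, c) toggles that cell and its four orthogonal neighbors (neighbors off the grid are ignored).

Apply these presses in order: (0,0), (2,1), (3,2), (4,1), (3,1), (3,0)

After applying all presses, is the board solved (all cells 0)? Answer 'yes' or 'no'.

After press 1 at (0,0):
0 0 0
0 1 0
0 0 0
0 1 0
0 0 0

After press 2 at (2,1):
0 0 0
0 0 0
1 1 1
0 0 0
0 0 0

After press 3 at (3,2):
0 0 0
0 0 0
1 1 0
0 1 1
0 0 1

After press 4 at (4,1):
0 0 0
0 0 0
1 1 0
0 0 1
1 1 0

After press 5 at (3,1):
0 0 0
0 0 0
1 0 0
1 1 0
1 0 0

After press 6 at (3,0):
0 0 0
0 0 0
0 0 0
0 0 0
0 0 0

Lights still on: 0

Answer: yes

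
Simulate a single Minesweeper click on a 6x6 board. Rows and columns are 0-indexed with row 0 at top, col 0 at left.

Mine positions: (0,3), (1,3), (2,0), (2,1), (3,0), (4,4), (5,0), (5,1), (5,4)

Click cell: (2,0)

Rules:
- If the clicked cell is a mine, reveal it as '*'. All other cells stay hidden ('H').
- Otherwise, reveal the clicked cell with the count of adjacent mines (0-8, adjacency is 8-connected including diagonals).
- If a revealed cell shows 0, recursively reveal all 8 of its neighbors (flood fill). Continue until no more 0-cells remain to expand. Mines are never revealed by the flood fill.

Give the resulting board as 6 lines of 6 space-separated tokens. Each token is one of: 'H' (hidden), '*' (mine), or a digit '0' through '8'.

H H H H H H
H H H H H H
* H H H H H
H H H H H H
H H H H H H
H H H H H H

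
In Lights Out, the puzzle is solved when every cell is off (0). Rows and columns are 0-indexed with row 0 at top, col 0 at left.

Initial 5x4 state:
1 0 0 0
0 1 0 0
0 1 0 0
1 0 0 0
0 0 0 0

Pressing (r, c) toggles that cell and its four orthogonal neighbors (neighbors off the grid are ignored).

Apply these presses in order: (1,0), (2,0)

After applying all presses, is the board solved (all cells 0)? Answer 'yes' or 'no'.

Answer: yes

Derivation:
After press 1 at (1,0):
0 0 0 0
1 0 0 0
1 1 0 0
1 0 0 0
0 0 0 0

After press 2 at (2,0):
0 0 0 0
0 0 0 0
0 0 0 0
0 0 0 0
0 0 0 0

Lights still on: 0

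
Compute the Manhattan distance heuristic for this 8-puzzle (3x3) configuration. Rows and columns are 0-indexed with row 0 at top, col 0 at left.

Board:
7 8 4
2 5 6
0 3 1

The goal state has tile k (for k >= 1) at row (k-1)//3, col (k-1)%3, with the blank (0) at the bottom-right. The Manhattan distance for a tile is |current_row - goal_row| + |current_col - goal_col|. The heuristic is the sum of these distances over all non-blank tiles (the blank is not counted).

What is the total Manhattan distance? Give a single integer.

Tile 7: at (0,0), goal (2,0), distance |0-2|+|0-0| = 2
Tile 8: at (0,1), goal (2,1), distance |0-2|+|1-1| = 2
Tile 4: at (0,2), goal (1,0), distance |0-1|+|2-0| = 3
Tile 2: at (1,0), goal (0,1), distance |1-0|+|0-1| = 2
Tile 5: at (1,1), goal (1,1), distance |1-1|+|1-1| = 0
Tile 6: at (1,2), goal (1,2), distance |1-1|+|2-2| = 0
Tile 3: at (2,1), goal (0,2), distance |2-0|+|1-2| = 3
Tile 1: at (2,2), goal (0,0), distance |2-0|+|2-0| = 4
Sum: 2 + 2 + 3 + 2 + 0 + 0 + 3 + 4 = 16

Answer: 16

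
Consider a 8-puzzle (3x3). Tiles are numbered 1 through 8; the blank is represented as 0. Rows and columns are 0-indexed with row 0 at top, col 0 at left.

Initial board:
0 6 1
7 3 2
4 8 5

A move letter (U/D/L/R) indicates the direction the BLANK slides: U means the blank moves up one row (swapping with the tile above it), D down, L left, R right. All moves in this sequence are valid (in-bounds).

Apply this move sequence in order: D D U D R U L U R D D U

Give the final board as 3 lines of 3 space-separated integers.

After move 1 (D):
7 6 1
0 3 2
4 8 5

After move 2 (D):
7 6 1
4 3 2
0 8 5

After move 3 (U):
7 6 1
0 3 2
4 8 5

After move 4 (D):
7 6 1
4 3 2
0 8 5

After move 5 (R):
7 6 1
4 3 2
8 0 5

After move 6 (U):
7 6 1
4 0 2
8 3 5

After move 7 (L):
7 6 1
0 4 2
8 3 5

After move 8 (U):
0 6 1
7 4 2
8 3 5

After move 9 (R):
6 0 1
7 4 2
8 3 5

After move 10 (D):
6 4 1
7 0 2
8 3 5

After move 11 (D):
6 4 1
7 3 2
8 0 5

After move 12 (U):
6 4 1
7 0 2
8 3 5

Answer: 6 4 1
7 0 2
8 3 5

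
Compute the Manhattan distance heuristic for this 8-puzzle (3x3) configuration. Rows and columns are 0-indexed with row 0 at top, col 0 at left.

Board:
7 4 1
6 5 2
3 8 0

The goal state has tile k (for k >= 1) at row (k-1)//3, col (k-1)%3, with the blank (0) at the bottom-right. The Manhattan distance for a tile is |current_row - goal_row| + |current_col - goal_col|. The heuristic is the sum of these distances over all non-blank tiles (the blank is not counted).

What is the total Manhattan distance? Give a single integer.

Answer: 14

Derivation:
Tile 7: (0,0)->(2,0) = 2
Tile 4: (0,1)->(1,0) = 2
Tile 1: (0,2)->(0,0) = 2
Tile 6: (1,0)->(1,2) = 2
Tile 5: (1,1)->(1,1) = 0
Tile 2: (1,2)->(0,1) = 2
Tile 3: (2,0)->(0,2) = 4
Tile 8: (2,1)->(2,1) = 0
Sum: 2 + 2 + 2 + 2 + 0 + 2 + 4 + 0 = 14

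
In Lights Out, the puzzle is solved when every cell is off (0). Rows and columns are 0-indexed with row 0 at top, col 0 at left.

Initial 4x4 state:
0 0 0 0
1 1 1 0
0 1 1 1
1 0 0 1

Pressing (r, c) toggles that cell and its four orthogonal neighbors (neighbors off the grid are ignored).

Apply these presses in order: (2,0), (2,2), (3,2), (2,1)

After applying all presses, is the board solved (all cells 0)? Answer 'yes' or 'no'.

After press 1 at (2,0):
0 0 0 0
0 1 1 0
1 0 1 1
0 0 0 1

After press 2 at (2,2):
0 0 0 0
0 1 0 0
1 1 0 0
0 0 1 1

After press 3 at (3,2):
0 0 0 0
0 1 0 0
1 1 1 0
0 1 0 0

After press 4 at (2,1):
0 0 0 0
0 0 0 0
0 0 0 0
0 0 0 0

Lights still on: 0

Answer: yes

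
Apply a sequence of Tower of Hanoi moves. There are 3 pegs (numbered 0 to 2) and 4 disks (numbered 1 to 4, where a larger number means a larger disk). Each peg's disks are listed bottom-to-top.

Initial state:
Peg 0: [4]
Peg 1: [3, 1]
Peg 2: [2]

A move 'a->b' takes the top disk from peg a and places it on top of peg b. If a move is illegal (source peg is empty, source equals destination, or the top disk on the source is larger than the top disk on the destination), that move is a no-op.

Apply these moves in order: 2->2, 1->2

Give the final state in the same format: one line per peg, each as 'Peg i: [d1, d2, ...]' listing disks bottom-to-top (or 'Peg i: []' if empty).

After move 1 (2->2):
Peg 0: [4]
Peg 1: [3, 1]
Peg 2: [2]

After move 2 (1->2):
Peg 0: [4]
Peg 1: [3]
Peg 2: [2, 1]

Answer: Peg 0: [4]
Peg 1: [3]
Peg 2: [2, 1]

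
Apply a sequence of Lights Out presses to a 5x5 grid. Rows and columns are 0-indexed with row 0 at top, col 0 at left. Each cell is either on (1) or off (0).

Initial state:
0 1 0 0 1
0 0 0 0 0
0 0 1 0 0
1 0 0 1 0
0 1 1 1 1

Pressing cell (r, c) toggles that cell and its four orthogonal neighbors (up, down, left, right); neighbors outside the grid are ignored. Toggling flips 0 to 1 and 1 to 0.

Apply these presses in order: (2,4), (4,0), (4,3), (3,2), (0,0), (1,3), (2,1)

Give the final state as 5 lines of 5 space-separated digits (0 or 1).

Answer: 1 0 0 1 1
1 1 1 1 0
1 1 1 0 1
0 0 1 1 1
1 0 1 0 0

Derivation:
After press 1 at (2,4):
0 1 0 0 1
0 0 0 0 1
0 0 1 1 1
1 0 0 1 1
0 1 1 1 1

After press 2 at (4,0):
0 1 0 0 1
0 0 0 0 1
0 0 1 1 1
0 0 0 1 1
1 0 1 1 1

After press 3 at (4,3):
0 1 0 0 1
0 0 0 0 1
0 0 1 1 1
0 0 0 0 1
1 0 0 0 0

After press 4 at (3,2):
0 1 0 0 1
0 0 0 0 1
0 0 0 1 1
0 1 1 1 1
1 0 1 0 0

After press 5 at (0,0):
1 0 0 0 1
1 0 0 0 1
0 0 0 1 1
0 1 1 1 1
1 0 1 0 0

After press 6 at (1,3):
1 0 0 1 1
1 0 1 1 0
0 0 0 0 1
0 1 1 1 1
1 0 1 0 0

After press 7 at (2,1):
1 0 0 1 1
1 1 1 1 0
1 1 1 0 1
0 0 1 1 1
1 0 1 0 0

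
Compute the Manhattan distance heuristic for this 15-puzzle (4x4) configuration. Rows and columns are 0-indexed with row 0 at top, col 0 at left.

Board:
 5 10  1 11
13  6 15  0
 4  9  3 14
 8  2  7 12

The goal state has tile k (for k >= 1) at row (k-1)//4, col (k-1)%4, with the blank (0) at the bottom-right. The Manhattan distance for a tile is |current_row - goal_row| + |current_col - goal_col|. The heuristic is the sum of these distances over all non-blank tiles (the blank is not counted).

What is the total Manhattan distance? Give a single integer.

Answer: 34

Derivation:
Tile 5: at (0,0), goal (1,0), distance |0-1|+|0-0| = 1
Tile 10: at (0,1), goal (2,1), distance |0-2|+|1-1| = 2
Tile 1: at (0,2), goal (0,0), distance |0-0|+|2-0| = 2
Tile 11: at (0,3), goal (2,2), distance |0-2|+|3-2| = 3
Tile 13: at (1,0), goal (3,0), distance |1-3|+|0-0| = 2
Tile 6: at (1,1), goal (1,1), distance |1-1|+|1-1| = 0
Tile 15: at (1,2), goal (3,2), distance |1-3|+|2-2| = 2
Tile 4: at (2,0), goal (0,3), distance |2-0|+|0-3| = 5
Tile 9: at (2,1), goal (2,0), distance |2-2|+|1-0| = 1
Tile 3: at (2,2), goal (0,2), distance |2-0|+|2-2| = 2
Tile 14: at (2,3), goal (3,1), distance |2-3|+|3-1| = 3
Tile 8: at (3,0), goal (1,3), distance |3-1|+|0-3| = 5
Tile 2: at (3,1), goal (0,1), distance |3-0|+|1-1| = 3
Tile 7: at (3,2), goal (1,2), distance |3-1|+|2-2| = 2
Tile 12: at (3,3), goal (2,3), distance |3-2|+|3-3| = 1
Sum: 1 + 2 + 2 + 3 + 2 + 0 + 2 + 5 + 1 + 2 + 3 + 5 + 3 + 2 + 1 = 34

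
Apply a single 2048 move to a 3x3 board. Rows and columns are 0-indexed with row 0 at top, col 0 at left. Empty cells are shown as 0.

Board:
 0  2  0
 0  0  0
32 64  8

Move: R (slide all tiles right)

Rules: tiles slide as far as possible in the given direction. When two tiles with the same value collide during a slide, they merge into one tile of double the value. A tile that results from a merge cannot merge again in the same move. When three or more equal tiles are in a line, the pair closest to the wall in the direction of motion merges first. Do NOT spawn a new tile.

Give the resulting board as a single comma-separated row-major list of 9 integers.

Answer: 0, 0, 2, 0, 0, 0, 32, 64, 8

Derivation:
Slide right:
row 0: [0, 2, 0] -> [0, 0, 2]
row 1: [0, 0, 0] -> [0, 0, 0]
row 2: [32, 64, 8] -> [32, 64, 8]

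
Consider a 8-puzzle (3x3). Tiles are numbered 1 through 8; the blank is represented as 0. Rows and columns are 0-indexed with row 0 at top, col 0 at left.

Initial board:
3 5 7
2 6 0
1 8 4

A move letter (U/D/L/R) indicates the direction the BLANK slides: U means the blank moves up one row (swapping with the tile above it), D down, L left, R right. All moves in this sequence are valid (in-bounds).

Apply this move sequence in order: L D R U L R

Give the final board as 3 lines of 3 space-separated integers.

After move 1 (L):
3 5 7
2 0 6
1 8 4

After move 2 (D):
3 5 7
2 8 6
1 0 4

After move 3 (R):
3 5 7
2 8 6
1 4 0

After move 4 (U):
3 5 7
2 8 0
1 4 6

After move 5 (L):
3 5 7
2 0 8
1 4 6

After move 6 (R):
3 5 7
2 8 0
1 4 6

Answer: 3 5 7
2 8 0
1 4 6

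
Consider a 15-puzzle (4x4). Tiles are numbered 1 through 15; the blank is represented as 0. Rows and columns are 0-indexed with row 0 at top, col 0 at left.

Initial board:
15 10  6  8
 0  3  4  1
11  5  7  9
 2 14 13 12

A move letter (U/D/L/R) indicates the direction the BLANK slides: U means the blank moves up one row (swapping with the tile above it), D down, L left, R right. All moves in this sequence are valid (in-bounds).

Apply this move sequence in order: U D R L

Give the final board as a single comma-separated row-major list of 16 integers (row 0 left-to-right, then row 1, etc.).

After move 1 (U):
 0 10  6  8
15  3  4  1
11  5  7  9
 2 14 13 12

After move 2 (D):
15 10  6  8
 0  3  4  1
11  5  7  9
 2 14 13 12

After move 3 (R):
15 10  6  8
 3  0  4  1
11  5  7  9
 2 14 13 12

After move 4 (L):
15 10  6  8
 0  3  4  1
11  5  7  9
 2 14 13 12

Answer: 15, 10, 6, 8, 0, 3, 4, 1, 11, 5, 7, 9, 2, 14, 13, 12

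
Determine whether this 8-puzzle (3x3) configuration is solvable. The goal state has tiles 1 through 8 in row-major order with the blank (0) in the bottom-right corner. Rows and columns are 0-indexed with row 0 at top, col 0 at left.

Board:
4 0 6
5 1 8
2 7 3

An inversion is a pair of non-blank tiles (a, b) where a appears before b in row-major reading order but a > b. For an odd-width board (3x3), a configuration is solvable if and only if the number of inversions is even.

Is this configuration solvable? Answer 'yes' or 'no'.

Inversions (pairs i<j in row-major order where tile[i] > tile[j] > 0): 14
14 is even, so the puzzle is solvable.

Answer: yes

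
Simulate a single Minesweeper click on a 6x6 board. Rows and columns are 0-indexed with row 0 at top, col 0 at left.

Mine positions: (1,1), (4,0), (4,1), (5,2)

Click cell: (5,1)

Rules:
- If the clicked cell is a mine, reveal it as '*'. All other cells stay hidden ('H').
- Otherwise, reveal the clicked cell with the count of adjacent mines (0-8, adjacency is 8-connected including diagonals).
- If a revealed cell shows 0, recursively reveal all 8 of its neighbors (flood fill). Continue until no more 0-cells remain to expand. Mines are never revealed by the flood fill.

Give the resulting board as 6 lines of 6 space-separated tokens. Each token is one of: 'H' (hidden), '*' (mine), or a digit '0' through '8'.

H H H H H H
H H H H H H
H H H H H H
H H H H H H
H H H H H H
H 3 H H H H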